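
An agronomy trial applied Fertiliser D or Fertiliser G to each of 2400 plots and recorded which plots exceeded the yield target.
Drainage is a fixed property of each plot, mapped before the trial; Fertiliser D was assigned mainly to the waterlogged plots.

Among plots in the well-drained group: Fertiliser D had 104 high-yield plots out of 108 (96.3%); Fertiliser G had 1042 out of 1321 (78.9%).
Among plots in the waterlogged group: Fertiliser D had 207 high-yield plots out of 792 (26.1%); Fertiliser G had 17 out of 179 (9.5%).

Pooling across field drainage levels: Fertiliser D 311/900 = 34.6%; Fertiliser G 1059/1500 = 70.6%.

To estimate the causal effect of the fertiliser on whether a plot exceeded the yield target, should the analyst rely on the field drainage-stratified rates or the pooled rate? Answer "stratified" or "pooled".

Fertiliser D is higher inside every field drainage stratum but Fertiliser G is higher in aggregate. Whether to stratify depends on how field drainage relates to the fertiliser.
Field drainage satisfies the back-door criterion: it is not a descendant of the fertiliser, and it blocks the spurious path from fertiliser to outcome. Adjusting for it (i.e., using the within-field drainage rates) gives the causal effect.
Within each level — well-drained: 96.3% vs 78.9%; waterlogged: 26.1% vs 9.5% — Fertiliser D is higher every time.

stratified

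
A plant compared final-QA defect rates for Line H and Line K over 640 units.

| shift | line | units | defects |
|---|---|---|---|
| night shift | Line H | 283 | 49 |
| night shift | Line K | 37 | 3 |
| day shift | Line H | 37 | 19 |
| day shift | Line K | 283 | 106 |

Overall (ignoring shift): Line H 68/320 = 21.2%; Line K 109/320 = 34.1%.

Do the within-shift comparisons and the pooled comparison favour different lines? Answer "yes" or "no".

yes

Within each shift level (night shift 17.3% vs 8.1%; day shift 51.4% vs 37.5%), Line K has the lower rate every time. Pooled: 21.2% vs 34.1% — Line H has the lower rate overall. The two comparisons disagree.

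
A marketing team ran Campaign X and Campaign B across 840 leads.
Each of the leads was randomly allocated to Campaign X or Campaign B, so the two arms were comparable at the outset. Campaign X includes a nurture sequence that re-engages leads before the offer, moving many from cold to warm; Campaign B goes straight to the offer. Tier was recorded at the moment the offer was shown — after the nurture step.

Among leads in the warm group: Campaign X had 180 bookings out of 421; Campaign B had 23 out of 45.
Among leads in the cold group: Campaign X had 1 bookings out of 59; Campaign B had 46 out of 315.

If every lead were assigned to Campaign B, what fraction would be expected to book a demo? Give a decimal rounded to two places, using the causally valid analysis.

0.19

Within every engagement tier level Campaign B has the higher rate, yet pooled Campaign X does — Simpson's reversal.
Engagement tier lies on the pathway campaign → engagement tier → outcome, so adjusting for it blocks the indirect effect. For the total causal effect of campaign, use the unadjusted pooled rates.
So P(outcome | do(Campaign B)) is just the pooled rate for Campaign B: 69/360 = 0.192.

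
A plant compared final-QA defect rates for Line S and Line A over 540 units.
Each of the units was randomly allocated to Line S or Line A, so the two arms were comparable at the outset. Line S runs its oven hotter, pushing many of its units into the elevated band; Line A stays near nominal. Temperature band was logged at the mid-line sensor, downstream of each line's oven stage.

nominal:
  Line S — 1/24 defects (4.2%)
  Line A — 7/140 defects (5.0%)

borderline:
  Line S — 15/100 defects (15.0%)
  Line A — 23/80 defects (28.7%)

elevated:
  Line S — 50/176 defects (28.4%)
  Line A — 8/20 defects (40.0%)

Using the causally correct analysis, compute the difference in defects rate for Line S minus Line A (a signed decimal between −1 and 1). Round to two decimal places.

+0.06

The in-process temperature band-specific comparison favours Line S throughout, but the pooled figures favour Line A. The question is whether to condition on in-process temperature band.
The distribution of in-process temperature band is itself part of what the line does — it is an intermediate outcome. Holding it fixed would remove that part of the effect; the total effect is the pooled difference.
The causal difference is the pooled difference: 0.220 − 0.158 = +0.062.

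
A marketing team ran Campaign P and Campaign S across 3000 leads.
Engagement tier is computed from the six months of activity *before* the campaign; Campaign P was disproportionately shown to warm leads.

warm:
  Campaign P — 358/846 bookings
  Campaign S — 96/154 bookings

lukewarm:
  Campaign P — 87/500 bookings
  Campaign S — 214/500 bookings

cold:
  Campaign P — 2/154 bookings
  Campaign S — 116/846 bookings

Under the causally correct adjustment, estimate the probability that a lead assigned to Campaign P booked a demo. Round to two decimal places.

Since engagement tier is a pre-existing factor (not a product of the campaign) and it affects the outcome on its own, it is a confounder. The stratified rates, not the pooled rate, identify the causal effect.
Standardising Campaign P to the population engagement tier mix: 0.333·358/846 + 0.333·87/500 + 0.333·2/154 = 0.203.

0.20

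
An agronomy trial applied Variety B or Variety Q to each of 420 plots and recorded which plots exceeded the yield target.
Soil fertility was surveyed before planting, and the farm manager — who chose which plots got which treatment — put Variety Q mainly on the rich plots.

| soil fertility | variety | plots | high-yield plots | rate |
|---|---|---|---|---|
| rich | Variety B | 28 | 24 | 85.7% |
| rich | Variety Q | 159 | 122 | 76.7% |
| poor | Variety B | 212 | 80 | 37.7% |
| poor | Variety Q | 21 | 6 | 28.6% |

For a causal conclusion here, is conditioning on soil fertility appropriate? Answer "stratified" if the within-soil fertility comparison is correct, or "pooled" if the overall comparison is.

Since soil fertility is a pre-existing factor (not a product of the variety) and it affects the outcome on its own, it is a confounder. The stratified rates, not the pooled rate, identify the causal effect.
Within each level — rich: 85.7% vs 76.7%; poor: 37.7% vs 28.6% — Variety B is higher every time.

stratified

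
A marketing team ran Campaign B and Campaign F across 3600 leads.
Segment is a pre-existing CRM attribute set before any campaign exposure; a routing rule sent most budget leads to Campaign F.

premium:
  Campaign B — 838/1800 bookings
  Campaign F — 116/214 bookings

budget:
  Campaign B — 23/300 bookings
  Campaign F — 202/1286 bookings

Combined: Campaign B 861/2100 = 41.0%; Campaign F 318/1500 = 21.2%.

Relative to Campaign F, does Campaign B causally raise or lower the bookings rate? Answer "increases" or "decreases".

decreases

The stratified and pooled comparisons disagree (Campaign F wins within each customer segment; Campaign B wins overall), so the answer turns on the causal role of customer segment.
Customer segment is set before the campaign has any effect — it is not caused by the campaign — and it independently drives the outcome. That makes it a confounder, so the causal comparison is within customer segment levels.
Within each level — premium: 46.6% vs 54.2%; budget: 7.7% vs 15.7% — Campaign F is higher every time.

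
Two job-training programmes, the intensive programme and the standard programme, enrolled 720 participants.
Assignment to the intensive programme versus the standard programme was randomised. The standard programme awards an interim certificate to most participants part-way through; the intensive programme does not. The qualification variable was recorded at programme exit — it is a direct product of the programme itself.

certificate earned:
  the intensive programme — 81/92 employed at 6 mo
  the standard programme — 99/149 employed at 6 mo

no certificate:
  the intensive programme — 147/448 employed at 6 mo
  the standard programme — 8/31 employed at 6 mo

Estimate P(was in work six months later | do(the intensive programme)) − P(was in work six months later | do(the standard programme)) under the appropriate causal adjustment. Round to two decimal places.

-0.17

Within every qualification attained during the programme level the intensive programme has the higher rate, yet pooled the standard programme does — Simpson's reversal.
Qualification attained during the programme is downstream of the programme. One should not condition on a consequence of treatment, so the overall rates are the right comparison.
The causal difference is the pooled difference: 0.422 − 0.594 = -0.172.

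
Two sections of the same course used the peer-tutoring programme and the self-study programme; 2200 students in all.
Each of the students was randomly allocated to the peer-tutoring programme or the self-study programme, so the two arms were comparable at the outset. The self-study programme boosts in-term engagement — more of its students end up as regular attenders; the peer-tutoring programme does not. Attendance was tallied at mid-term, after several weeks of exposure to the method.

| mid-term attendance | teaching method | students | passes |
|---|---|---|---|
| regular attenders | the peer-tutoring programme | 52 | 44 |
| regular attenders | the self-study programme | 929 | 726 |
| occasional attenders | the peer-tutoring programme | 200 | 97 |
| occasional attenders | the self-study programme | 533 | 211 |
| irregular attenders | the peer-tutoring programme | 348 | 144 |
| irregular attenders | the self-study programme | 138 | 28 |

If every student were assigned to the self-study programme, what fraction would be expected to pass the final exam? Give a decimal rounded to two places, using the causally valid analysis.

Mid-term attendance lies on the pathway teaching method → mid-term attendance → outcome, so adjusting for it blocks the indirect effect. For the total causal effect of teaching method, use the unadjusted pooled rates.
So P(outcome | do(the self-study programme)) is just the pooled rate for the self-study programme: 965/1600 = 0.603.

0.60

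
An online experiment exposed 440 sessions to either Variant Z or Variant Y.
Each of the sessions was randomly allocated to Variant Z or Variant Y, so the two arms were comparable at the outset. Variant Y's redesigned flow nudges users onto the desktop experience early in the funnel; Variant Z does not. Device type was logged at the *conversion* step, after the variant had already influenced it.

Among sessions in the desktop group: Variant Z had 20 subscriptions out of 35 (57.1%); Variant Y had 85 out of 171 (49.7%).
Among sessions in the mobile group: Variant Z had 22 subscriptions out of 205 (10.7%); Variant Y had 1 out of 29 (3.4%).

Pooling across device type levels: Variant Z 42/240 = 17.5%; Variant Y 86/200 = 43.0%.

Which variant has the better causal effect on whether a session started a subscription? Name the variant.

Variant Y

Within every device type level Variant Z has the higher rate, yet pooled Variant Y does — Simpson's reversal.
Device type lies on the pathway variant → device type → outcome, so adjusting for it blocks the indirect effect. For the total causal effect of variant, use the unadjusted pooled rates.
Pooled: Variant Z 17.5% vs Variant Y 43.0%; Variant Y is higher overall.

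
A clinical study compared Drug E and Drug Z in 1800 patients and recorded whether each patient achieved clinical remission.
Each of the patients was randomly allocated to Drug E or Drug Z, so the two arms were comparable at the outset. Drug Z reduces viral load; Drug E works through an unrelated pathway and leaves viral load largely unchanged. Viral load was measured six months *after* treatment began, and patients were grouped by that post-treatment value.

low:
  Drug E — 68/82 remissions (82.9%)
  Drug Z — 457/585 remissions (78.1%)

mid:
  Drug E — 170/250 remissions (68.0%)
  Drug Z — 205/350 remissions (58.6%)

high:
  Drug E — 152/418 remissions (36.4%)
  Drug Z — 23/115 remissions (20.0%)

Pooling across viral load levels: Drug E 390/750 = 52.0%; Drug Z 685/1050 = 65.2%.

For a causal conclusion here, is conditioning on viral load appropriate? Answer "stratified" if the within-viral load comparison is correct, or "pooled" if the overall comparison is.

Drug E is higher inside every viral load stratum but Drug Z is higher in aggregate. Whether to stratify depends on how viral load relates to the drug.
Viral load here is a post-treatment variable shaped by the drug; conditioning on it would introduce bias rather than remove it. The overall comparison is the causal one.
Pooled: Drug E 52.0% vs Drug Z 65.2%; Drug Z is higher overall.

pooled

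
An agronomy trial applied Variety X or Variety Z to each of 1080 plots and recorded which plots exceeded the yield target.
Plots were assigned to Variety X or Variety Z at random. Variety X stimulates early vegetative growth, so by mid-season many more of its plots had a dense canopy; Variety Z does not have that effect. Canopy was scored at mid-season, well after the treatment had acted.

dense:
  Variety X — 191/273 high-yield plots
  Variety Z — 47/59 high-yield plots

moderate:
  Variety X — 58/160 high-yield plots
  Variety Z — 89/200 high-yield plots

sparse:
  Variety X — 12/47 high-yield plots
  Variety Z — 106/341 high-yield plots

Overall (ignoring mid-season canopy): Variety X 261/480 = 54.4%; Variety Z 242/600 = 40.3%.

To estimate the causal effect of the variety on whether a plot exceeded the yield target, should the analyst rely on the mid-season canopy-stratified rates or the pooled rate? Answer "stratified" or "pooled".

The mid-season canopy-specific comparison favours Variety Z throughout, but the pooled figures favour Variety X. The question is whether to condition on mid-season canopy.
Mid-season canopy is recorded after the variety and is itself shifted by it — it sits on the causal path from variety to outcome. Conditioning on a mediator would strip out part of the effect we want; the pooled comparison gives the total causal effect.
Pooled: Variety X 54.4% vs Variety Z 40.3%; Variety X is higher overall.

pooled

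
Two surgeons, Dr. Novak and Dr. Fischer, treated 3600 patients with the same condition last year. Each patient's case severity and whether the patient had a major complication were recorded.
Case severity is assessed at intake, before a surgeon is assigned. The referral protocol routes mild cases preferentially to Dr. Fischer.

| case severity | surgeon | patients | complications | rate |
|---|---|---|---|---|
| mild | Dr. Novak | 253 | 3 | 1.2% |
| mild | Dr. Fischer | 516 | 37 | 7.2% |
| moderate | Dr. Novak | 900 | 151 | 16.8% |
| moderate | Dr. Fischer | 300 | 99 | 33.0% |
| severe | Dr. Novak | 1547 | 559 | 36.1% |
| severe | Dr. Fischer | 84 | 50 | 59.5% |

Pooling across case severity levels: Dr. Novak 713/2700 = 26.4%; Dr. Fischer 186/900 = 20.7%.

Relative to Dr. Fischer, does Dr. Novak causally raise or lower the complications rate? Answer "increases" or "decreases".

Case severity is set before the surgeon has any effect — it is not caused by the surgeon — and it independently drives the outcome. That makes it a confounder, so the causal comparison is within case severity levels.
Within each level — mild: 1.2% vs 7.2%; moderate: 16.8% vs 33.0%; severe: 36.1% vs 59.5% — Dr. Novak is lower every time.

decreases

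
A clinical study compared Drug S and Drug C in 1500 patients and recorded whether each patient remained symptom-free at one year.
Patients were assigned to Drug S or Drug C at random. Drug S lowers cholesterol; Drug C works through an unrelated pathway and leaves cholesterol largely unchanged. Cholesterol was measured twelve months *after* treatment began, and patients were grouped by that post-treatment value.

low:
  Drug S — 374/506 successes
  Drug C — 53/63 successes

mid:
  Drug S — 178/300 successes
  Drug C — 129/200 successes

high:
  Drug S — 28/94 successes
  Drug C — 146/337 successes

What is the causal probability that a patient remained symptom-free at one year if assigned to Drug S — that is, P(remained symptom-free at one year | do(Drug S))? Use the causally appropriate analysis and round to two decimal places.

0.64

Drug C is higher inside every cholesterol stratum but Drug S is higher in aggregate. Whether to stratify depends on how cholesterol relates to the drug.
Cholesterol is recorded after the drug and is itself shifted by it — it sits on the causal path from drug to outcome. Conditioning on a mediator would strip out part of the effect we want; the pooled comparison gives the total causal effect.
So P(outcome | do(Drug S)) is just the pooled rate for Drug S: 580/900 = 0.644.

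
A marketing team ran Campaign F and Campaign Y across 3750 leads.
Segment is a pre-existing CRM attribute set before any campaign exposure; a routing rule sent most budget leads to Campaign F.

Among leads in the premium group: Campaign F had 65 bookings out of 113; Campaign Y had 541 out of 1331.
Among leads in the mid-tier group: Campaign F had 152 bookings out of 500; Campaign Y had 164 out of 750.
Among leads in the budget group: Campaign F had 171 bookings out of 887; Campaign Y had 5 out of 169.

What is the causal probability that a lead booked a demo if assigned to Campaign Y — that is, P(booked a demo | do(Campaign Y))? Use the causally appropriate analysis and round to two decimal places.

Campaign F is higher inside every customer segment stratum but Campaign Y is higher in aggregate. Whether to stratify depends on how customer segment relates to the campaign.
Customer segment satisfies the back-door criterion: it is not a descendant of the campaign, and it blocks the spurious path from campaign to outcome. Adjusting for it (i.e., using the within-customer segment rates) gives the causal effect.
Standardising Campaign Y to the population customer segment mix: 0.385·541/1331 + 0.333·164/750 + 0.282·5/169 = 0.238.

0.24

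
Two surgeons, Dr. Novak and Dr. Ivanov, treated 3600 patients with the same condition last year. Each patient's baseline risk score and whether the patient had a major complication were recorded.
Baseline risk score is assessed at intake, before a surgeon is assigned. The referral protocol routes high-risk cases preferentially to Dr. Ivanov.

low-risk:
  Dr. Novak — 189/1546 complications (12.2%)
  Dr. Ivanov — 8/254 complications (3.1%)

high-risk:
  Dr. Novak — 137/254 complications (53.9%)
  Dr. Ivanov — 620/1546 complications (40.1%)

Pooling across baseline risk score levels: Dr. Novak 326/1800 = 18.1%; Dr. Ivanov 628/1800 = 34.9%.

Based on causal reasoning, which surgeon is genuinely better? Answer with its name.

Dr. Ivanov

Since baseline risk score is a pre-existing factor (not a product of the surgeon) and it affects the outcome on its own, it is a confounder. The stratified rates, not the pooled rate, identify the causal effect.
Within each level — low-risk: 12.2% vs 3.1%; high-risk: 53.9% vs 40.1% — Dr. Ivanov is lower every time.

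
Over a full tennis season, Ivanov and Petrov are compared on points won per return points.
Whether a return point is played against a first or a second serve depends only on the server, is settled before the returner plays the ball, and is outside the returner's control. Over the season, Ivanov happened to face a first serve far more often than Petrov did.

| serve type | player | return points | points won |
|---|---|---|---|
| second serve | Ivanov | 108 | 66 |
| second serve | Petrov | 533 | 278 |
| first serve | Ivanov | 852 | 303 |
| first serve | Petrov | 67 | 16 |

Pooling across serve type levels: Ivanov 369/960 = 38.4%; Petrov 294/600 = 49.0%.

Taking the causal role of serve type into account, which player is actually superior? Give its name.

The serve type-specific comparison favours Ivanov throughout, but the pooled figures favour Petrov. The question is whether to condition on serve type.
Nothing the player does changes serve type; the imbalance is an allocation artefact. With serve type also predicting the outcome, the pooled figure is confounded, and the within-stratum comparison is the causal one.
Within each level — second serve: 61.1% vs 52.2%; first serve: 35.6% vs 23.9% — Ivanov is higher every time.

Ivanov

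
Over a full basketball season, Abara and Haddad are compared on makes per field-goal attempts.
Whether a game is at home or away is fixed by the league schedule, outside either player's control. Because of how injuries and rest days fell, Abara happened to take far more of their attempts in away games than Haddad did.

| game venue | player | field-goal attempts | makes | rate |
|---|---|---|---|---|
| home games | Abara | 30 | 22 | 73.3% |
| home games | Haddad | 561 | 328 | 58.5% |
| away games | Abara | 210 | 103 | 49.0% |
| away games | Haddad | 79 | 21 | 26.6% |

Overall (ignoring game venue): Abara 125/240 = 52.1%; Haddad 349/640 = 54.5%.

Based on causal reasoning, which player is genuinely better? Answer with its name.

Abara

Game venue differs across players for reasons unrelated to any effect of the player itself, and it separately predicts the outcome — a classic confounder. We must compare within game venue levels.
Within each level — home games: 73.3% vs 58.5%; away games: 49.0% vs 26.6% — Abara is higher every time.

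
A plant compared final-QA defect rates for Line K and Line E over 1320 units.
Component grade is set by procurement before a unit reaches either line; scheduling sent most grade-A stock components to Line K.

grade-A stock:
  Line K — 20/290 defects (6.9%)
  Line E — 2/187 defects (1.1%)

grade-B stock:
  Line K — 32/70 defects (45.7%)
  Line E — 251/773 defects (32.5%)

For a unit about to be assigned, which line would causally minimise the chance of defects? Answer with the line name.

Line E

The stratified and pooled comparisons disagree (Line E wins within each component grade; Line K wins overall), so the answer turns on the causal role of component grade.
Component grade is set before the line has any effect — it is not caused by the line — and it independently drives the outcome. That makes it a confounder, so the causal comparison is within component grade levels.
Within each level — grade-A stock: 6.9% vs 1.1%; grade-B stock: 45.7% vs 32.5% — Line E is lower every time.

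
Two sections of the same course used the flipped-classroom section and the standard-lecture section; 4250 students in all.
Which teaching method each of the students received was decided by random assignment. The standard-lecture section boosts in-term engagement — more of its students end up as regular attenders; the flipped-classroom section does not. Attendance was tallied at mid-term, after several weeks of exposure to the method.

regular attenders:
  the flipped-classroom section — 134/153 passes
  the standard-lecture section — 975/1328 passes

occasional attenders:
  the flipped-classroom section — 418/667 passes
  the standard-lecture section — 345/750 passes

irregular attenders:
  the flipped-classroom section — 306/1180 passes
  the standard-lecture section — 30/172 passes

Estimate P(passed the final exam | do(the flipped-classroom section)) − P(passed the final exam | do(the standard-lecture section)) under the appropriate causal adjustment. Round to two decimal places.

Within every mid-term attendance level the flipped-classroom section has the higher rate, yet pooled the standard-lecture section does — Simpson's reversal.
The distribution of mid-term attendance is itself part of what the teaching method does — it is an intermediate outcome. Holding it fixed would remove that part of the effect; the total effect is the pooled difference.
The causal difference is the pooled difference: 0.429 − 0.600 = -0.171.

-0.17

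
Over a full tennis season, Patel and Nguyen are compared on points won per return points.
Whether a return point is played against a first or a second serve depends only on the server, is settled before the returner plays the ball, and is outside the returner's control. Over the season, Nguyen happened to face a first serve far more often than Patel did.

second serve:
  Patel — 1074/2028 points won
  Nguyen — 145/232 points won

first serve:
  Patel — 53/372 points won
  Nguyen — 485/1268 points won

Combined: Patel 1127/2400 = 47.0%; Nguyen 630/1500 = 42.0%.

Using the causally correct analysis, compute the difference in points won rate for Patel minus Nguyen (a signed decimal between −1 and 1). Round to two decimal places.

The imbalance in serve type arose from how return points were allocated, not from anything the player did; and serve type independently affects the outcome. The pooled gap is confounded — condition on serve type.
Adjusting over the population distribution of serve type: 0.579·(0.530−0.625) + 0.421·(0.142−0.382) = -0.156.

-0.16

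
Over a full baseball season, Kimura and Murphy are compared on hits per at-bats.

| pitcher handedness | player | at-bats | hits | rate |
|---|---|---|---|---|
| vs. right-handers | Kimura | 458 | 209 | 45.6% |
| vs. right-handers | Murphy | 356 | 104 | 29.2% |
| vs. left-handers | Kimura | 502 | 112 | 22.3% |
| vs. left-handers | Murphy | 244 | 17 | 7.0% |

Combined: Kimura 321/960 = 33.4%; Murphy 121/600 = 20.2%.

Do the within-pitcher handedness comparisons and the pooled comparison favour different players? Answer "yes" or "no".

Within each pitcher handedness level (vs. right-handers 45.6% vs 29.2%; vs. left-handers 22.3% vs 7.0%), Kimura has the higher rate every time. Pooled: 33.4% vs 20.2% — Kimura has the higher rate overall. They agree.

no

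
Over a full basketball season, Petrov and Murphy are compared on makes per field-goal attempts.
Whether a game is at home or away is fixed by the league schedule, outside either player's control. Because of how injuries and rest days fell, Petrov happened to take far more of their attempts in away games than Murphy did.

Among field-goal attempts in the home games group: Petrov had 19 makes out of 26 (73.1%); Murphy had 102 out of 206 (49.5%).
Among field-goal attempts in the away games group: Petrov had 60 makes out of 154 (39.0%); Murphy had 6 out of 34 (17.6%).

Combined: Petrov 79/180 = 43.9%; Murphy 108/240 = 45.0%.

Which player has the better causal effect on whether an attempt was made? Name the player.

Petrov

The game venue-specific comparison favours Petrov throughout, but the pooled figures favour Murphy. The question is whether to condition on game venue.
Since game venue is a pre-existing factor (not a product of the player) and it affects the outcome on its own, it is a confounder. The stratified rates, not the pooled rate, identify the causal effect.
Within each level — home games: 73.1% vs 49.5%; away games: 39.0% vs 17.6% — Petrov is higher every time.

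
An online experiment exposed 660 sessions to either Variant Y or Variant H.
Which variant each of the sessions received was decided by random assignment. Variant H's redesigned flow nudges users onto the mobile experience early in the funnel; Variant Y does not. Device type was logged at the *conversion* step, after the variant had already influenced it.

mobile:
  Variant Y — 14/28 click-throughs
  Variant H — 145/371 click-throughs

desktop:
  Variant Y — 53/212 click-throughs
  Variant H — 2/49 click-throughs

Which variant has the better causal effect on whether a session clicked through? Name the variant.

Variant H

Within every device type level Variant Y has the higher rate, yet pooled Variant H does — Simpson's reversal.
Because the variant influences device type, device type is a post-treatment mediator, not a confounder. Stratifying on it would bias the estimate; the causal effect is the crude pooled difference.
Pooled: Variant Y 27.9% vs Variant H 35.0%; Variant H is higher overall.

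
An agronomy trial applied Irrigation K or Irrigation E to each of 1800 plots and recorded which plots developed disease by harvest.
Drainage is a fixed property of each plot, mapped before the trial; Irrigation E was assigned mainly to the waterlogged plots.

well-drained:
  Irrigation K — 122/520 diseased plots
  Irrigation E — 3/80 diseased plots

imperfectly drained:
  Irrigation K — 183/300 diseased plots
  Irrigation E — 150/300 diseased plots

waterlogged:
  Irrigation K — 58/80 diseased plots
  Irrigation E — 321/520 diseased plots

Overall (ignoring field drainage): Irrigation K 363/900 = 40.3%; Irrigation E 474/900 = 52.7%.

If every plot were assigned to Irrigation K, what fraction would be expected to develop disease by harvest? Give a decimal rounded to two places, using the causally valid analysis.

0.52

Within every field drainage level Irrigation E has the lower rate, yet pooled Irrigation K does — Simpson's reversal.
Nothing the irrigation does changes field drainage; the imbalance is an allocation artefact. With field drainage also predicting the outcome, the pooled figure is confounded, and the within-stratum comparison is the causal one.
Standardising Irrigation K to the population field drainage mix: 0.333·122/520 + 0.333·183/300 + 0.333·58/80 = 0.523.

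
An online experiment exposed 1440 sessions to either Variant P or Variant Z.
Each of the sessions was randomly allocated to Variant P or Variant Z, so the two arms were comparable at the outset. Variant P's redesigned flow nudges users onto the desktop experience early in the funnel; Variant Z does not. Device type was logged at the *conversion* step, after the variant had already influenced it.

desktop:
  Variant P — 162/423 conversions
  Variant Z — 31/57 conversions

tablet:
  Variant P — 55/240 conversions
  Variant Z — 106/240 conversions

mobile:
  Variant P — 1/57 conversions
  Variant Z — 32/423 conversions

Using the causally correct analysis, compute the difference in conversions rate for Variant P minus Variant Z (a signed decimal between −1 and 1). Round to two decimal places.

+0.07

Variant Z is higher inside every device type stratum but Variant P is higher in aggregate. Whether to stratify depends on how device type relates to the variant.
Device type is recorded after the variant and is itself shifted by it — it sits on the causal path from variant to outcome. Conditioning on a mediator would strip out part of the effect we want; the pooled comparison gives the total causal effect.
The causal difference is the pooled difference: 0.303 − 0.235 = +0.068.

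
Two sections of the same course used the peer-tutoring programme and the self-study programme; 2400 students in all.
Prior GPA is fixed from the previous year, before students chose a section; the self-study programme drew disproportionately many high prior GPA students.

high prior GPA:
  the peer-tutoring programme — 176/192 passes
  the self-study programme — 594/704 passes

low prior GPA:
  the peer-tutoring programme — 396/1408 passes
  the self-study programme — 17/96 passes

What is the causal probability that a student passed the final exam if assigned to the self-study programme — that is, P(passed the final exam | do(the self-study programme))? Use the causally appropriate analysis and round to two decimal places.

0.43

Since prior GPA band is a pre-existing factor (not a product of the teaching method) and it affects the outcome on its own, it is a confounder. The stratified rates, not the pooled rate, identify the causal effect.
Standardising the self-study programme to the population prior GPA band mix: 0.373·594/704 + 0.627·17/96 = 0.426.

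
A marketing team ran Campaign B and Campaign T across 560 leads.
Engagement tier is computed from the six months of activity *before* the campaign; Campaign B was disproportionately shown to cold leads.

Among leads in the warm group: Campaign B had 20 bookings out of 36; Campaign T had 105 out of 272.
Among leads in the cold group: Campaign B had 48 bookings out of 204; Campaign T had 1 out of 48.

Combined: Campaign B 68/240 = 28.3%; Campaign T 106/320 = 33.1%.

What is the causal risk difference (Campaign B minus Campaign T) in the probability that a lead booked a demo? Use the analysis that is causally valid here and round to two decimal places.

Engagement tier differs across campaigns for reasons unrelated to any effect of the campaign itself, and it separately predicts the outcome — a classic confounder. We must compare within engagement tier levels.
Adjusting over the population distribution of engagement tier: 0.550·(0.556−0.386) + 0.450·(0.235−0.021) = +0.190.

+0.19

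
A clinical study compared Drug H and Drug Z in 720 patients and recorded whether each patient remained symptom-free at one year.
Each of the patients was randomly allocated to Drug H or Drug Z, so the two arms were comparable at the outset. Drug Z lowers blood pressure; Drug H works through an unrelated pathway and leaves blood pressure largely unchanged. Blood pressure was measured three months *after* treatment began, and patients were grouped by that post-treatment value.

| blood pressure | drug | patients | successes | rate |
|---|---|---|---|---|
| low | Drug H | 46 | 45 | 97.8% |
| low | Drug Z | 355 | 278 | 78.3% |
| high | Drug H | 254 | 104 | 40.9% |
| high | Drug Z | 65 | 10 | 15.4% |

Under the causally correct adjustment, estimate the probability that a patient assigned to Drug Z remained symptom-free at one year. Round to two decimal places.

0.69

Drug H is higher inside every blood pressure stratum but Drug Z is higher in aggregate. Whether to stratify depends on how blood pressure relates to the drug.
Blood pressure is recorded after the drug and is itself shifted by it — it sits on the causal path from drug to outcome. Conditioning on a mediator would strip out part of the effect we want; the pooled comparison gives the total causal effect.
So P(outcome | do(Drug Z)) is just the pooled rate for Drug Z: 288/420 = 0.686.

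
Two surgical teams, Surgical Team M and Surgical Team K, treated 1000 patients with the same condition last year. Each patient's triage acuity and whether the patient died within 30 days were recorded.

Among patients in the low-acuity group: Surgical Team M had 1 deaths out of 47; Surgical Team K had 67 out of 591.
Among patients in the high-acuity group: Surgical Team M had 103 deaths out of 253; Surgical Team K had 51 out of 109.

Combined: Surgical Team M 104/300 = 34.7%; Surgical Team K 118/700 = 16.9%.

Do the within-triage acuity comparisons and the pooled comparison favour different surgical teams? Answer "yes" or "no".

yes

Within each triage acuity level (low-acuity 2.1% vs 11.3%; high-acuity 40.7% vs 46.8%), Surgical Team M has the lower rate every time. Pooled: 34.7% vs 16.9% — Surgical Team K has the lower rate overall. The two comparisons disagree.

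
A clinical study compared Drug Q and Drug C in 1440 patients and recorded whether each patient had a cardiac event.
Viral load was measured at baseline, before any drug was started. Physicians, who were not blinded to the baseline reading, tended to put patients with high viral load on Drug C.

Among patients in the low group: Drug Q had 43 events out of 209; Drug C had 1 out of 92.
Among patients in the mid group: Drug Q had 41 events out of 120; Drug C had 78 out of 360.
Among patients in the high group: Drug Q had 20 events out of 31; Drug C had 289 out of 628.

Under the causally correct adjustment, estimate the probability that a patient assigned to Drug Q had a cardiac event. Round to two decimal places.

Nothing the drug does changes viral load; the imbalance is an allocation artefact. With viral load also predicting the outcome, the pooled figure is confounded, and the within-stratum comparison is the causal one.
Standardising Drug Q to the population viral load mix: 0.209·43/209 + 0.333·41/120 + 0.458·20/31 = 0.452.

0.45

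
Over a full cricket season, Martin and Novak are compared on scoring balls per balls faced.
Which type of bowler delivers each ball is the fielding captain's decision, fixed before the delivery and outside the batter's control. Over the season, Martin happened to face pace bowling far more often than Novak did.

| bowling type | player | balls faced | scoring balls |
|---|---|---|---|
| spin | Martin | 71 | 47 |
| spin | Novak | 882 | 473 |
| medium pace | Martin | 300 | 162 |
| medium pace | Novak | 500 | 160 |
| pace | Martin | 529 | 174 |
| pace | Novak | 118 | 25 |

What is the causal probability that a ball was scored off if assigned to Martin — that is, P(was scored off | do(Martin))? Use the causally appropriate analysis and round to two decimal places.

0.53

The stratified and pooled comparisons disagree (Martin wins within each bowling type; Novak wins overall), so the answer turns on the causal role of bowling type.
Bowling type differs across players for reasons unrelated to any effect of the player itself, and it separately predicts the outcome — a classic confounder. We must compare within bowling type levels.
Standardising Martin to the population bowling type mix: 0.397·47/71 + 0.333·162/300 + 0.270·174/529 = 0.532.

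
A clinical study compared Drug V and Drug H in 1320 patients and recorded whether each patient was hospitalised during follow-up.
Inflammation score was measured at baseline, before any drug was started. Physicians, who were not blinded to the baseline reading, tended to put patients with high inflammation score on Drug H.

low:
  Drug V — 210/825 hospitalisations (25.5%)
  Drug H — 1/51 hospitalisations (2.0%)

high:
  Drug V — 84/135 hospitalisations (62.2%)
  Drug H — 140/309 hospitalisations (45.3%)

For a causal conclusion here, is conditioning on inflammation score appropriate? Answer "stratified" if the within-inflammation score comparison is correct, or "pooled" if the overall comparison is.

stratified

The imbalance in inflammation score arose from how patients were allocated, not from anything the drug did; and inflammation score independently affects the outcome. The pooled gap is confounded — condition on inflammation score.
Within each level — low: 25.5% vs 2.0%; high: 62.2% vs 45.3% — Drug H is lower every time.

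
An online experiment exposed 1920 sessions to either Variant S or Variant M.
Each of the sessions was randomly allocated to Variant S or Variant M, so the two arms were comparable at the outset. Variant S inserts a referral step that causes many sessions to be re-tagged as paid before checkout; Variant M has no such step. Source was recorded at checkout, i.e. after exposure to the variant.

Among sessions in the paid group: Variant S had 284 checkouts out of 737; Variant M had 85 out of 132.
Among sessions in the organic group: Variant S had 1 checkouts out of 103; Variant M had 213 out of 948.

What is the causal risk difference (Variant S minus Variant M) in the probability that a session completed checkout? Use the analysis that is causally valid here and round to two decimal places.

+0.06

The distribution of traffic source is itself part of what the variant does — it is an intermediate outcome. Holding it fixed would remove that part of the effect; the total effect is the pooled difference.
The causal difference is the pooled difference: 0.339 − 0.276 = +0.063.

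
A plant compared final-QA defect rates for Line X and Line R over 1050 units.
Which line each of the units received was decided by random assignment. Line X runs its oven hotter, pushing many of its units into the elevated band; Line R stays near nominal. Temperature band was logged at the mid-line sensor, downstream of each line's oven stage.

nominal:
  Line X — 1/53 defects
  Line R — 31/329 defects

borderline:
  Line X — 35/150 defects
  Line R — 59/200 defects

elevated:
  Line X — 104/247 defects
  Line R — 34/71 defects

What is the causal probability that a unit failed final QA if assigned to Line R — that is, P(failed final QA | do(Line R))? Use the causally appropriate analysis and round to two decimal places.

0.21

The in-process temperature band-specific comparison favours Line X throughout, but the pooled figures favour Line R. The question is whether to condition on in-process temperature band.
Because the line influences in-process temperature band, in-process temperature band is a post-treatment mediator, not a confounder. Stratifying on it would bias the estimate; the causal effect is the crude pooled difference.
So P(outcome | do(Line R)) is just the pooled rate for Line R: 124/600 = 0.207.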